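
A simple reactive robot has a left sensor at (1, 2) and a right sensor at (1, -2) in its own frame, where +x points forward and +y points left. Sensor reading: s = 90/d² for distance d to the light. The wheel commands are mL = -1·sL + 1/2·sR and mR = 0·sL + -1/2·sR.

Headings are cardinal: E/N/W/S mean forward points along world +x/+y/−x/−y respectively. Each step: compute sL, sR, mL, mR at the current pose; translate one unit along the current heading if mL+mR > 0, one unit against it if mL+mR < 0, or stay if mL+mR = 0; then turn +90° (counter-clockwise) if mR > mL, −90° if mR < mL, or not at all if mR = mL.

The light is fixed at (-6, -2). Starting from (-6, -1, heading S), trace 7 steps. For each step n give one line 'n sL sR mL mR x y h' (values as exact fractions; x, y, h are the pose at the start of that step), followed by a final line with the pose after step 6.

n=0: pose=(-6,-1,S); sL=45/2, sR=45/2; mL=-45/4, mR=-45/4; mL+mR=-45/2 → advance -1; mR−mL=0 → turn +0·90°
n=1: pose=(-6,0,S); sL=18, sR=18; mL=-9, mR=-9; mL+mR=-18 → advance -1; mR−mL=0 → turn +0·90°
n=2: pose=(-6,1,S); sL=45/4, sR=45/4; mL=-45/8, mR=-45/8; mL+mR=-45/4 → advance -1; mR−mL=0 → turn +0·90°
n=3: pose=(-6,2,S); sL=90/13, sR=90/13; mL=-45/13, mR=-45/13; mL+mR=-90/13 → advance -1; mR−mL=0 → turn +0·90°
n=4: pose=(-6,3,S); sL=9/2, sR=9/2; mL=-9/4, mR=-9/4; mL+mR=-9/2 → advance -1; mR−mL=0 → turn +0·90°
n=5: pose=(-6,4,S); sL=90/29, sR=90/29; mL=-45/29, mR=-45/29; mL+mR=-90/29 → advance -1; mR−mL=0 → turn +0·90°
n=6: pose=(-6,5,S); sL=9/4, sR=9/4; mL=-9/8, mR=-9/8; mL+mR=-9/4 → advance -1; mR−mL=0 → turn +0·90°

0 45/2 45/2 -45/4 -45/4 -6 -1 S
1 18 18 -9 -9 -6 0 S
2 45/4 45/4 -45/8 -45/8 -6 1 S
3 90/13 90/13 -45/13 -45/13 -6 2 S
4 9/2 9/2 -9/4 -9/4 -6 3 S
5 90/29 90/29 -45/29 -45/29 -6 4 S
6 9/4 9/4 -9/8 -9/8 -6 5 S
final -6 6 S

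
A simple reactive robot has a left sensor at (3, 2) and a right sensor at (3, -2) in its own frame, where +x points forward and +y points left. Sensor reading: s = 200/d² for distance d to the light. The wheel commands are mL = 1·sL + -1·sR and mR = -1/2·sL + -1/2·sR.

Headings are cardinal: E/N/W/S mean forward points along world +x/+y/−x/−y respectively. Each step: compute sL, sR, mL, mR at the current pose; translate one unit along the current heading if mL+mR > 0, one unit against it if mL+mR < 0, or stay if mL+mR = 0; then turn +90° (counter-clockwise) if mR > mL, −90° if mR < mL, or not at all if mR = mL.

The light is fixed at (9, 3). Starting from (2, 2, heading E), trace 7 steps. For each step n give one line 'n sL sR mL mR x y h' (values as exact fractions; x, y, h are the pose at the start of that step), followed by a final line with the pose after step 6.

n=0: pose=(2,2,E); sL=200/17, sR=8; mL=64/17, mR=-168/17; mL+mR=-104/17 → advance -1; mR−mL=-232/17 → turn -1·90°
n=1: pose=(1,2,S); sL=50/13, sR=50/29; mL=800/377, mR=-1050/377; mL+mR=-250/377 → advance -1; mR−mL=-1850/377 → turn -1·90°
n=2: pose=(1,3,W); sL=8/5, sR=8/5; mL=0, mR=-8/5; mL+mR=-8/5 → advance -1; mR−mL=-8/5 → turn -1·90°
n=3: pose=(2,3,N); sL=20/9, sR=100/17; mL=-560/153, mR=-620/153; mL+mR=-1180/153 → advance -1; mR−mL=-20/51 → turn -1·90°
n=4: pose=(2,2,E); sL=200/17, sR=8; mL=64/17, mR=-168/17; mL+mR=-104/17 → advance -1; mR−mL=-232/17 → turn -1·90°
n=5: pose=(1,2,S); sL=50/13, sR=50/29; mL=800/377, mR=-1050/377; mL+mR=-250/377 → advance -1; mR−mL=-1850/377 → turn -1·90°
n=6: pose=(1,3,W); sL=8/5, sR=8/5; mL=0, mR=-8/5; mL+mR=-8/5 → advance -1; mR−mL=-8/5 → turn -1·90°

0 200/17 8 64/17 -168/17 2 2 E
1 50/13 50/29 800/377 -1050/377 1 2 S
2 8/5 8/5 0 -8/5 1 3 W
3 20/9 100/17 -560/153 -620/153 2 3 N
4 200/17 8 64/17 -168/17 2 2 E
5 50/13 50/29 800/377 -1050/377 1 2 S
6 8/5 8/5 0 -8/5 1 3 W
final 2 3 N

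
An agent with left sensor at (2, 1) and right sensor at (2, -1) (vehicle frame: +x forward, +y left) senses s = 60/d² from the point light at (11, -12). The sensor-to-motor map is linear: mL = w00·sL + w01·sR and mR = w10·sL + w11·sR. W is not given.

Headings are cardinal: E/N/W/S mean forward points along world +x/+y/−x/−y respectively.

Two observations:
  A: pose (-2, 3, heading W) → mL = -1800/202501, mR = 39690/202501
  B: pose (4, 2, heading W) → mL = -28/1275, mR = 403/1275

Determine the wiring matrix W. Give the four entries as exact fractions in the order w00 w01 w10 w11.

obs A: pose=(-2,3,W) → sL=60/421, sR=60/481, mL=-1800/202501, mR=39690/202501
obs B: pose=(4,2,W) → sL=6/25, sR=10/51, mL=-28/1275, mR=403/1275
sensor matrix S = [[60/421, 60/481], [6/25, 10/51]]; det S = -34304/17212585
solve [mL_A; mL_B] = S·[w00; w01] and [mR_A; mR_B] = S·[w10; w11]:
  w00 = -1/2, w01 = 1/2, w10 = 1/2, w11 = 1

-1/2 1/2 1/2 1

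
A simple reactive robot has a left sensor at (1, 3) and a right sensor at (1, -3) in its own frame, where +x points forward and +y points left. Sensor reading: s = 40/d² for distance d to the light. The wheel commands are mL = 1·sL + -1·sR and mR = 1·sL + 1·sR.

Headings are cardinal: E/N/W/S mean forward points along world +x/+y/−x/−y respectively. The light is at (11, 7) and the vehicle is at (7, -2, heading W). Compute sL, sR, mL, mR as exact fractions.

left sensor world pos  = (6, -5); dL² = 169
right sensor world pos = (6, 1); dR² = 61
sL = 40/169 = 40/169
sR = 40/61 = 40/61
mL = 1·sL + -1·sR = -4320/10309
mR = 1·sL + 1·sR = 9200/10309

40/169 40/61 -4320/10309 9200/10309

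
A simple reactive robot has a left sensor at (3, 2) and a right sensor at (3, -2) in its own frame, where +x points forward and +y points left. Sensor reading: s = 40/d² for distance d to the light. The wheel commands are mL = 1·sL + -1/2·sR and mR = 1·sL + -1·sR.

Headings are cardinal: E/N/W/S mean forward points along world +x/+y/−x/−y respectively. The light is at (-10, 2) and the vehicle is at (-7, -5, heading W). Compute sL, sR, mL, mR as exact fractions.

40/81 8/5 -124/405 -448/405

left sensor world pos  = (-10, -7); dL² = 81
right sensor world pos = (-10, -3); dR² = 25
sL = 40/81 = 40/81
sR = 40/25 = 8/5
mL = 1·sL + -1/2·sR = -124/405
mR = 1·sL + -1·sR = -448/405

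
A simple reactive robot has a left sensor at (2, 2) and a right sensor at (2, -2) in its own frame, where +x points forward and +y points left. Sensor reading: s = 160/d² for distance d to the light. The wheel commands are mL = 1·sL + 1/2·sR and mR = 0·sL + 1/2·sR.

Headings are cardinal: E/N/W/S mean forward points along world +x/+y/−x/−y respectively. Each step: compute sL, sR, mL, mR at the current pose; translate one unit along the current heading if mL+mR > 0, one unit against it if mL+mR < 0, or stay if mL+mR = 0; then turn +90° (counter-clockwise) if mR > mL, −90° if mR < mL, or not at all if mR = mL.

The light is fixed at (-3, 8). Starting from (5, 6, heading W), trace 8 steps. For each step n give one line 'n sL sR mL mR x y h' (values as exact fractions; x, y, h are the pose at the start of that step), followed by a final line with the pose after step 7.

n=0: pose=(5,6,W); sL=40/13, sR=40/9; mL=620/117, mR=20/9; mL+mR=880/117 → advance +1; mR−mL=-40/13 → turn -1·90°
n=1: pose=(4,6,N); sL=32/5, sR=160/81; mL=2992/405, mR=80/81; mL+mR=3392/405 → advance +1; mR−mL=-32/5 → turn -1·90°
n=2: pose=(4,7,E); sL=80/41, sR=16/9; mL=1048/369, mR=8/9; mL+mR=1376/369 → advance +1; mR−mL=-80/41 → turn -1·90°
n=3: pose=(5,7,S); sL=160/109, sR=32/9; mL=3184/981, mR=16/9; mL+mR=4928/981 → advance +1; mR−mL=-160/109 → turn -1·90°
n=4: pose=(5,6,W); sL=40/13, sR=40/9; mL=620/117, mR=20/9; mL+mR=880/117 → advance +1; mR−mL=-40/13 → turn -1·90°
n=5: pose=(4,6,N); sL=32/5, sR=160/81; mL=2992/405, mR=80/81; mL+mR=3392/405 → advance +1; mR−mL=-32/5 → turn -1·90°
n=6: pose=(4,7,E); sL=80/41, sR=16/9; mL=1048/369, mR=8/9; mL+mR=1376/369 → advance +1; mR−mL=-80/41 → turn -1·90°
n=7: pose=(5,7,S); sL=160/109, sR=32/9; mL=3184/981, mR=16/9; mL+mR=4928/981 → advance +1; mR−mL=-160/109 → turn -1·90°

0 40/13 40/9 620/117 20/9 5 6 W
1 32/5 160/81 2992/405 80/81 4 6 N
2 80/41 16/9 1048/369 8/9 4 7 E
3 160/109 32/9 3184/981 16/9 5 7 S
4 40/13 40/9 620/117 20/9 5 6 W
5 32/5 160/81 2992/405 80/81 4 6 N
6 80/41 16/9 1048/369 8/9 4 7 E
7 160/109 32/9 3184/981 16/9 5 7 S
final 5 6 W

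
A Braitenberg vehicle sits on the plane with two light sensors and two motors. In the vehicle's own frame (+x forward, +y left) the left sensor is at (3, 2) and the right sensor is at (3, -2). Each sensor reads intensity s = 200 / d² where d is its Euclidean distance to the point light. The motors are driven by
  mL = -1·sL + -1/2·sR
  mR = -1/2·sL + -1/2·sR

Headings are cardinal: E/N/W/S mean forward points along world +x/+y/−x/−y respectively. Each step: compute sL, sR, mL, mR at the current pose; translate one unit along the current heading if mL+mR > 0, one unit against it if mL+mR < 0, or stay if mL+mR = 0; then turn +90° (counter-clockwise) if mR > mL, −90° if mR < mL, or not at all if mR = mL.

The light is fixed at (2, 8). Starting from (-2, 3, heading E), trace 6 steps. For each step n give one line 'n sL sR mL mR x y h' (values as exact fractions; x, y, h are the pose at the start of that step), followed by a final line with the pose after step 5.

0 20 4 -22 -12 -2 3 E
1 200/53 200/13 -7900/689 -6600/689 -3 3 N
2 25/16 5/2 -45/16 -65/32 -3 2 W
3 40/17 200/117 -6380/1989 -4040/1989 -2 2 S
4 20 4 -22 -12 -2 3 E
5 200/53 200/13 -7900/689 -6600/689 -3 3 N
final -3 2 W

n=0: pose=(-2,3,E); sL=20, sR=4; mL=-22, mR=-12; mL+mR=-34 → advance -1; mR−mL=10 → turn +1·90°
n=1: pose=(-3,3,N); sL=200/53, sR=200/13; mL=-7900/689, mR=-6600/689; mL+mR=-14500/689 → advance -1; mR−mL=100/53 → turn +1·90°
n=2: pose=(-3,2,W); sL=25/16, sR=5/2; mL=-45/16, mR=-65/32; mL+mR=-155/32 → advance -1; mR−mL=25/32 → turn +1·90°
n=3: pose=(-2,2,S); sL=40/17, sR=200/117; mL=-6380/1989, mR=-4040/1989; mL+mR=-10420/1989 → advance -1; mR−mL=20/17 → turn +1·90°
n=4: pose=(-2,3,E); sL=20, sR=4; mL=-22, mR=-12; mL+mR=-34 → advance -1; mR−mL=10 → turn +1·90°
n=5: pose=(-3,3,N); sL=200/53, sR=200/13; mL=-7900/689, mR=-6600/689; mL+mR=-14500/689 → advance -1; mR−mL=100/53 → turn +1·90°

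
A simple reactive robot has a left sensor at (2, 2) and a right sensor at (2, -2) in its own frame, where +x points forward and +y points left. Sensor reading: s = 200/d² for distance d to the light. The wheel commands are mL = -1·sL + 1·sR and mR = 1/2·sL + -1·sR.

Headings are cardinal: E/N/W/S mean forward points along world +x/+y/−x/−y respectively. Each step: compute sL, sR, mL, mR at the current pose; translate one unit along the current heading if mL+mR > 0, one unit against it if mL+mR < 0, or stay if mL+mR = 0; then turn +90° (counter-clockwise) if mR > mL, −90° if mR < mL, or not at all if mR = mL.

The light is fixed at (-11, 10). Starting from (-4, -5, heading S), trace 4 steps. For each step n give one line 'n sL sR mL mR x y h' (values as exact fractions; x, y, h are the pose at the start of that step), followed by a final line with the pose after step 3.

n=0: pose=(-4,-5,S); sL=20/37, sR=100/157; mL=560/5809, mR=-2130/5809; mL+mR=-10/37 → advance -1; mR−mL=-2690/5809 → turn -1·90°
n=1: pose=(-4,-4,W); sL=200/281, sR=200/169; mL=22400/47489, mR=-39300/47489; mL+mR=-100/281 → advance -1; mR−mL=-61700/47489 → turn -1·90°
n=2: pose=(-3,-4,N); sL=10/9, sR=50/61; mL=-160/549, mR=-145/549; mL+mR=-5/9 → advance -1; mR−mL=5/183 → turn +1·90°
n=3: pose=(-3,-5,W); sL=8/13, sR=40/41; mL=192/533, mR=-356/533; mL+mR=-4/13 → advance -1; mR−mL=-548/533 → turn -1·90°

0 20/37 100/157 560/5809 -2130/5809 -4 -5 S
1 200/281 200/169 22400/47489 -39300/47489 -4 -4 W
2 10/9 50/61 -160/549 -145/549 -3 -4 N
3 8/13 40/41 192/533 -356/533 -3 -5 W
final -2 -5 N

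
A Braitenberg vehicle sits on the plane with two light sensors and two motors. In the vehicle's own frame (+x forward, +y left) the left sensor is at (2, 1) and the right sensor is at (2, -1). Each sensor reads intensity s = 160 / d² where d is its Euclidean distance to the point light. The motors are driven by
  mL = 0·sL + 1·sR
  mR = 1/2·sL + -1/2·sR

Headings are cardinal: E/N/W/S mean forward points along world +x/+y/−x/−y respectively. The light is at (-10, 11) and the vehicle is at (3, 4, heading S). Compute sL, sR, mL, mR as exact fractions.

left sensor world pos  = (4, 2); dL² = 277
right sensor world pos = (2, 2); dR² = 225
sL = 160/277 = 160/277
sR = 160/225 = 32/45
mL = 0·sL + 1·sR = 32/45
mR = 1/2·sL + -1/2·sR = -832/12465

160/277 32/45 32/45 -832/12465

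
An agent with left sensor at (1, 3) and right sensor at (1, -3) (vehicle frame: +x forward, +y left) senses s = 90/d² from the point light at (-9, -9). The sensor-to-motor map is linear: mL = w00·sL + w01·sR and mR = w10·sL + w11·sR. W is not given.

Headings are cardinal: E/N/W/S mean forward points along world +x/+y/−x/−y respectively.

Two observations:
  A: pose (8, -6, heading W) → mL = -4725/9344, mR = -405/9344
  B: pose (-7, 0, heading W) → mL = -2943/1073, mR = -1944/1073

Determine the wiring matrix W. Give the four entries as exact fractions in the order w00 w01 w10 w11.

obs A: pose=(8,-6,W) → sL=45/128, sR=45/146, mL=-4725/9344, mR=-405/9344
obs B: pose=(-7,0,W) → sL=90/37, sR=18/29, mL=-2943/1073, mR=-1944/1073
sensor matrix S = [[45/128, 45/146], [90/37, 18/29]]; det S = -2664495/5013056
solve [mL_A; mL_B] = S·[w00; w01] and [mR_A; mR_B] = S·[w10; w11]:
  w00 = -1, w01 = -1/2, w10 = -1, w11 = 1

-1 -1/2 -1 1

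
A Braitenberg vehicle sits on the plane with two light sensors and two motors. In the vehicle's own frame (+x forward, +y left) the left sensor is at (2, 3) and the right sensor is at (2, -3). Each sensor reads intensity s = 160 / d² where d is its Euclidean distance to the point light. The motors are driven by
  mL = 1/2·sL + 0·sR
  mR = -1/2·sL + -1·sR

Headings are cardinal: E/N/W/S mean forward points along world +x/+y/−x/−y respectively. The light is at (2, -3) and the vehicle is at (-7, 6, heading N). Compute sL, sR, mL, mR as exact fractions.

32/53 160/157 16/53 -10992/8321

left sensor world pos  = (-10, 8); dL² = 265
right sensor world pos = (-4, 8); dR² = 157
sL = 160/265 = 32/53
sR = 160/157 = 160/157
mL = 1/2·sL + 0·sR = 16/53
mR = -1/2·sL + -1·sR = -10992/8321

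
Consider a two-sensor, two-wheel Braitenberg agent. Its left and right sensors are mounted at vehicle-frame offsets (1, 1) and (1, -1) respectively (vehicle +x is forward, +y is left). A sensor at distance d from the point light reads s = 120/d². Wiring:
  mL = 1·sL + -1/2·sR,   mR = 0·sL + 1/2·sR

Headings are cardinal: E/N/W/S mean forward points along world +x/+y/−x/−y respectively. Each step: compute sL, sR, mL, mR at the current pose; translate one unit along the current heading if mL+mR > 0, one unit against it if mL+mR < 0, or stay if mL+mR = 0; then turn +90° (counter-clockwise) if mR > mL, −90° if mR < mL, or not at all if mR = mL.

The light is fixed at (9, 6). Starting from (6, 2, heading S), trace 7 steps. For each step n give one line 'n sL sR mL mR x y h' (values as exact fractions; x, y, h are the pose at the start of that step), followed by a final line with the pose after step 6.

0 120/29 120/41 3180/1189 60/41 6 2 S
1 30/13 15/4 45/104 15/8 6 1 W
2 8/3 120/61 308/183 60/61 5 1 S
3 60/37 12/5 78/185 6/5 5 0 W
4 24/13 24/17 252/221 12/17 4 0 S
5 6/5 5/3 11/30 5/6 4 -1 W
6 120/89 120/113 8220/10057 60/113 3 -1 S
final 3 -2 W

n=0: pose=(6,2,S); sL=120/29, sR=120/41; mL=3180/1189, mR=60/41; mL+mR=120/29 → advance +1; mR−mL=-1440/1189 → turn -1·90°
n=1: pose=(6,1,W); sL=30/13, sR=15/4; mL=45/104, mR=15/8; mL+mR=30/13 → advance +1; mR−mL=75/52 → turn +1·90°
n=2: pose=(5,1,S); sL=8/3, sR=120/61; mL=308/183, mR=60/61; mL+mR=8/3 → advance +1; mR−mL=-128/183 → turn -1·90°
n=3: pose=(5,0,W); sL=60/37, sR=12/5; mL=78/185, mR=6/5; mL+mR=60/37 → advance +1; mR−mL=144/185 → turn +1·90°
n=4: pose=(4,0,S); sL=24/13, sR=24/17; mL=252/221, mR=12/17; mL+mR=24/13 → advance +1; mR−mL=-96/221 → turn -1·90°
n=5: pose=(4,-1,W); sL=6/5, sR=5/3; mL=11/30, mR=5/6; mL+mR=6/5 → advance +1; mR−mL=7/15 → turn +1·90°
n=6: pose=(3,-1,S); sL=120/89, sR=120/113; mL=8220/10057, mR=60/113; mL+mR=120/89 → advance +1; mR−mL=-2880/10057 → turn -1·90°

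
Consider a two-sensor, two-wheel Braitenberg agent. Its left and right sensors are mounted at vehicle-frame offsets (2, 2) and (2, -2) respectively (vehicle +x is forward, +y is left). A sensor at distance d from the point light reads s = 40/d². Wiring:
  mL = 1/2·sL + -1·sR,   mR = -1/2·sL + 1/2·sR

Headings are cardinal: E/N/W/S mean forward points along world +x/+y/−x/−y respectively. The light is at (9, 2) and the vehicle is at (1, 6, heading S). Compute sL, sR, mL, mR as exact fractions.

left sensor world pos  = (3, 4); dL² = 40
right sensor world pos = (-1, 4); dR² = 104
sL = 40/40 = 1
sR = 40/104 = 5/13
mL = 1/2·sL + -1·sR = 3/26
mR = -1/2·sL + 1/2·sR = -4/13

1 5/13 3/26 -4/13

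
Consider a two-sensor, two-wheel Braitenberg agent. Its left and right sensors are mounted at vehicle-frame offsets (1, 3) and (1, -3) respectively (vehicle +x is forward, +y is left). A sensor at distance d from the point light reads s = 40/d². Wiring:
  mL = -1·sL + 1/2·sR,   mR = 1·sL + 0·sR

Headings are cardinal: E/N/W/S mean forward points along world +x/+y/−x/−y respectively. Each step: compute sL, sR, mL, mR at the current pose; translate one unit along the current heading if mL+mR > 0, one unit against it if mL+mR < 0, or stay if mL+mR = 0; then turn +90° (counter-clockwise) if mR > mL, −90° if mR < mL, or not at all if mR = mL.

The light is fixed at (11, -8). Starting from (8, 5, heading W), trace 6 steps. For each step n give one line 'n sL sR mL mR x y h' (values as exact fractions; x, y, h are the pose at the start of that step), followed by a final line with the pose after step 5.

0 10/29 5/34 -535/1972 10/29 8 5 W
1 8/29 40/193 -964/5597 8/29 7 5 S
2 20/117 4/9 2/39 20/117 7 4 E
3 8/41 40/169 -532/6929 8/41 8 4 N
4 10/29 5/34 -535/1972 10/29 8 5 W
5 8/29 40/193 -964/5597 8/29 7 5 S
final 7 4 E

n=0: pose=(8,5,W); sL=10/29, sR=5/34; mL=-535/1972, mR=10/29; mL+mR=5/68 → advance +1; mR−mL=1215/1972 → turn +1·90°
n=1: pose=(7,5,S); sL=8/29, sR=40/193; mL=-964/5597, mR=8/29; mL+mR=20/193 → advance +1; mR−mL=2508/5597 → turn +1·90°
n=2: pose=(7,4,E); sL=20/117, sR=4/9; mL=2/39, mR=20/117; mL+mR=2/9 → advance +1; mR−mL=14/117 → turn +1·90°
n=3: pose=(8,4,N); sL=8/41, sR=40/169; mL=-532/6929, mR=8/41; mL+mR=20/169 → advance +1; mR−mL=1884/6929 → turn +1·90°
n=4: pose=(8,5,W); sL=10/29, sR=5/34; mL=-535/1972, mR=10/29; mL+mR=5/68 → advance +1; mR−mL=1215/1972 → turn +1·90°
n=5: pose=(7,5,S); sL=8/29, sR=40/193; mL=-964/5597, mR=8/29; mL+mR=20/193 → advance +1; mR−mL=2508/5597 → turn +1·90°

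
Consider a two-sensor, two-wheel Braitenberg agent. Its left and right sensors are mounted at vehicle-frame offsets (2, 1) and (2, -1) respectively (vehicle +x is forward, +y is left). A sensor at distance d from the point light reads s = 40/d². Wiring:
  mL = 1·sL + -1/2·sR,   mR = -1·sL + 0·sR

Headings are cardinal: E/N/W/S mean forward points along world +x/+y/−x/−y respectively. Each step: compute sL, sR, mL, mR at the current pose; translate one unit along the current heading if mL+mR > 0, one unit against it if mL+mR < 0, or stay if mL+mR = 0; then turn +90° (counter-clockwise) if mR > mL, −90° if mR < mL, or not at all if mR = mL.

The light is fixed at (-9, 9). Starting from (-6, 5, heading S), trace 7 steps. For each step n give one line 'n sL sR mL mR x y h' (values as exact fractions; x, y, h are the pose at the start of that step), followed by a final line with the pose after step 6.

n=0: pose=(-6,5,S); sL=10/13, sR=1; mL=7/26, mR=-10/13; mL+mR=-1/2 → advance -1; mR−mL=-27/26 → turn -1·90°
n=1: pose=(-6,6,W); sL=40/17, sR=8; mL=-28/17, mR=-40/17; mL+mR=-4 → advance -1; mR−mL=-12/17 → turn -1·90°
n=2: pose=(-5,6,N); sL=4, sR=20/13; mL=42/13, mR=-4; mL+mR=-10/13 → advance -1; mR−mL=-94/13 → turn -1·90°
n=3: pose=(-5,5,E); sL=8/9, sR=40/61; mL=308/549, mR=-8/9; mL+mR=-20/61 → advance -1; mR−mL=-796/549 → turn -1·90°
n=4: pose=(-6,5,S); sL=10/13, sR=1; mL=7/26, mR=-10/13; mL+mR=-1/2 → advance -1; mR−mL=-27/26 → turn -1·90°
n=5: pose=(-6,6,W); sL=40/17, sR=8; mL=-28/17, mR=-40/17; mL+mR=-4 → advance -1; mR−mL=-12/17 → turn -1·90°
n=6: pose=(-5,6,N); sL=4, sR=20/13; mL=42/13, mR=-4; mL+mR=-10/13 → advance -1; mR−mL=-94/13 → turn -1·90°

0 10/13 1 7/26 -10/13 -6 5 S
1 40/17 8 -28/17 -40/17 -6 6 W
2 4 20/13 42/13 -4 -5 6 N
3 8/9 40/61 308/549 -8/9 -5 5 E
4 10/13 1 7/26 -10/13 -6 5 S
5 40/17 8 -28/17 -40/17 -6 6 W
6 4 20/13 42/13 -4 -5 6 N
final -5 5 E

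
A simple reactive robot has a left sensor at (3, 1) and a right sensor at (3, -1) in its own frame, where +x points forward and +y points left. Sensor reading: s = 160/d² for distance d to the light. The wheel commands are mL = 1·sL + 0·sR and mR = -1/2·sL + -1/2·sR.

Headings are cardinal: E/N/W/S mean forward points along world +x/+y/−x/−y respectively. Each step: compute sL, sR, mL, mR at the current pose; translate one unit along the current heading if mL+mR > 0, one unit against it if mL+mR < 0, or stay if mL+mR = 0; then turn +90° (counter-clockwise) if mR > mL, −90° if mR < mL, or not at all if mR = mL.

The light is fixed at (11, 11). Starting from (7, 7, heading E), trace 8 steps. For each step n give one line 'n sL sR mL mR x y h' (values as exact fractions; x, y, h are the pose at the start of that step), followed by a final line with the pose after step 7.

0 16 80/13 16 -144/13 7 7 E
1 160/53 32/13 160/53 -1888/689 8 7 S
2 20/9 40/13 20/9 -310/117 8 6 W
3 160/13 32 160/13 -288/13 9 6 N
4 80/13 16/5 80/13 -304/65 9 5 E
5 160/81 32/17 160/81 -2656/1377 10 5 S
6 2 40/13 2 -33/13 10 4 W
7 160/17 160/17 160/17 -160/17 11 4 N
final 11 4 E

n=0: pose=(7,7,E); sL=16, sR=80/13; mL=16, mR=-144/13; mL+mR=64/13 → advance +1; mR−mL=-352/13 → turn -1·90°
n=1: pose=(8,7,S); sL=160/53, sR=32/13; mL=160/53, mR=-1888/689; mL+mR=192/689 → advance +1; mR−mL=-3968/689 → turn -1·90°
n=2: pose=(8,6,W); sL=20/9, sR=40/13; mL=20/9, mR=-310/117; mL+mR=-50/117 → advance -1; mR−mL=-190/39 → turn -1·90°
n=3: pose=(9,6,N); sL=160/13, sR=32; mL=160/13, mR=-288/13; mL+mR=-128/13 → advance -1; mR−mL=-448/13 → turn -1·90°
n=4: pose=(9,5,E); sL=80/13, sR=16/5; mL=80/13, mR=-304/65; mL+mR=96/65 → advance +1; mR−mL=-704/65 → turn -1·90°
n=5: pose=(10,5,S); sL=160/81, sR=32/17; mL=160/81, mR=-2656/1377; mL+mR=64/1377 → advance +1; mR−mL=-1792/459 → turn -1·90°
n=6: pose=(10,4,W); sL=2, sR=40/13; mL=2, mR=-33/13; mL+mR=-7/13 → advance -1; mR−mL=-59/13 → turn -1·90°
n=7: pose=(11,4,N); sL=160/17, sR=160/17; mL=160/17, mR=-160/17; mL+mR=0 → advance +0; mR−mL=-320/17 → turn -1·90°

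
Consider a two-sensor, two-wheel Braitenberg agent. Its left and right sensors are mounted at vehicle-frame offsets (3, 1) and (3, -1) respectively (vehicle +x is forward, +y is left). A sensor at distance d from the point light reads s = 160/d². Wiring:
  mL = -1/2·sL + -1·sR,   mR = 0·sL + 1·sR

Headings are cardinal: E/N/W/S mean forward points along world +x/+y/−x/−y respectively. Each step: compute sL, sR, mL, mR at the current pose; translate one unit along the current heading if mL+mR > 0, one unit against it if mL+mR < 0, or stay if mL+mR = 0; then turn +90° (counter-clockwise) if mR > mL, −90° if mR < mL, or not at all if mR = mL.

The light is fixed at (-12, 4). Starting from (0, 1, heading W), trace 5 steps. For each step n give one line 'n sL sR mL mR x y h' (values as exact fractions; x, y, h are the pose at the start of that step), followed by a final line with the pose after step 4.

0 160/97 32/17 -4464/1649 32/17 0 1 W
1 20/29 8/9 -322/261 8/9 1 1 S
2 160/257 32/53 -12464/13621 32/53 1 2 E
3 80/61 16/17 -1656/1037 16/17 0 2 N
4 160/97 32/17 -4464/1649 32/17 0 1 W
final 1 1 S

n=0: pose=(0,1,W); sL=160/97, sR=32/17; mL=-4464/1649, mR=32/17; mL+mR=-80/97 → advance -1; mR−mL=7568/1649 → turn +1·90°
n=1: pose=(1,1,S); sL=20/29, sR=8/9; mL=-322/261, mR=8/9; mL+mR=-10/29 → advance -1; mR−mL=554/261 → turn +1·90°
n=2: pose=(1,2,E); sL=160/257, sR=32/53; mL=-12464/13621, mR=32/53; mL+mR=-80/257 → advance -1; mR−mL=20688/13621 → turn +1·90°
n=3: pose=(0,2,N); sL=80/61, sR=16/17; mL=-1656/1037, mR=16/17; mL+mR=-40/61 → advance -1; mR−mL=2632/1037 → turn +1·90°
n=4: pose=(0,1,W); sL=160/97, sR=32/17; mL=-4464/1649, mR=32/17; mL+mR=-80/97 → advance -1; mR−mL=7568/1649 → turn +1·90°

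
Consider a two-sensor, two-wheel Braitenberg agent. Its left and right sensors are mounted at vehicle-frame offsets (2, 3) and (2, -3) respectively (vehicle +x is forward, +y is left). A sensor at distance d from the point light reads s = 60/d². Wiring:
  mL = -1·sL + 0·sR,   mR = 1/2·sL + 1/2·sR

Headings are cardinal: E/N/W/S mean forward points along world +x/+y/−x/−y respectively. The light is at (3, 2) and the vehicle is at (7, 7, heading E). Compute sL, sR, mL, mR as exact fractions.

left sensor world pos  = (9, 10); dL² = 100
right sensor world pos = (9, 4); dR² = 40
sL = 60/100 = 3/5
sR = 60/40 = 3/2
mL = -1·sL + 0·sR = -3/5
mR = 1/2·sL + 1/2·sR = 21/20

3/5 3/2 -3/5 21/20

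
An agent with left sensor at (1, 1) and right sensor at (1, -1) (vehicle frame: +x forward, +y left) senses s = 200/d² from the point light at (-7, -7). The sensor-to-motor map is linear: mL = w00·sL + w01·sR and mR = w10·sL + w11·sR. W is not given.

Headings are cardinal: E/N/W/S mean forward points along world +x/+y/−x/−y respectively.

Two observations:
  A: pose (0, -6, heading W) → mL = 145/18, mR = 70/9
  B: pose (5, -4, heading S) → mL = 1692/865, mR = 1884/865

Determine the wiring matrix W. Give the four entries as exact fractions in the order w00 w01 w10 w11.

obs A: pose=(0,-6,W) → sL=50/9, sR=5, mL=145/18, mR=70/9
obs B: pose=(5,-4,S) → sL=200/173, sR=8/5, mL=1692/865, mR=1884/865
sensor matrix S = [[50/9, 5], [200/173, 8/5]]; det S = 4840/1557
solve [mL_A; mL_B] = S·[w00; w01] and [mR_A; mR_B] = S·[w10; w11]:
  w00 = 1, w01 = 1/2, w10 = 1/2, w11 = 1

1 1/2 1/2 1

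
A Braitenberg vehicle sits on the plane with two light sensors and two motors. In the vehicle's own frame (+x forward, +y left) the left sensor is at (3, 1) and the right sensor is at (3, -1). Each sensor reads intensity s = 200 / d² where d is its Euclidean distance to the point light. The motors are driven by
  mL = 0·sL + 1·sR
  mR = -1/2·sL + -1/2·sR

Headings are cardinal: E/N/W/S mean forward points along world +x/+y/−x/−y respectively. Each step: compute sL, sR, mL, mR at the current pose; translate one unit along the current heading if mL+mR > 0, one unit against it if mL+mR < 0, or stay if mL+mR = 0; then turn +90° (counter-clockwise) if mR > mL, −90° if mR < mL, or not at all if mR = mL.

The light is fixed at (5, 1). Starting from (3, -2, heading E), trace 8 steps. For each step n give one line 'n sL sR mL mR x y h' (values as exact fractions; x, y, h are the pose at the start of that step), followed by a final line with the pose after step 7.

0 40 200/17 200/17 -440/17 3 -2 E
1 5 50/13 50/13 -115/26 2 -2 S
2 40/9 200/37 200/37 -1640/333 2 -1 W
3 100/13 20 20 -180/13 1 -1 N
4 200 40 40 -120 1 0 E
5 25/4 50/13 50/13 -525/104 0 0 S
6 40/13 40/13 40/13 -40/13 0 1 W
7 40/9 8 8 -56/9 0 1 N
final 0 2 E

n=0: pose=(3,-2,E); sL=40, sR=200/17; mL=200/17, mR=-440/17; mL+mR=-240/17 → advance -1; mR−mL=-640/17 → turn -1·90°
n=1: pose=(2,-2,S); sL=5, sR=50/13; mL=50/13, mR=-115/26; mL+mR=-15/26 → advance -1; mR−mL=-215/26 → turn -1·90°
n=2: pose=(2,-1,W); sL=40/9, sR=200/37; mL=200/37, mR=-1640/333; mL+mR=160/333 → advance +1; mR−mL=-3440/333 → turn -1·90°
n=3: pose=(1,-1,N); sL=100/13, sR=20; mL=20, mR=-180/13; mL+mR=80/13 → advance +1; mR−mL=-440/13 → turn -1·90°
n=4: pose=(1,0,E); sL=200, sR=40; mL=40, mR=-120; mL+mR=-80 → advance -1; mR−mL=-160 → turn -1·90°
n=5: pose=(0,0,S); sL=25/4, sR=50/13; mL=50/13, mR=-525/104; mL+mR=-125/104 → advance -1; mR−mL=-925/104 → turn -1·90°
n=6: pose=(0,1,W); sL=40/13, sR=40/13; mL=40/13, mR=-40/13; mL+mR=0 → advance +0; mR−mL=-80/13 → turn -1·90°
n=7: pose=(0,1,N); sL=40/9, sR=8; mL=8, mR=-56/9; mL+mR=16/9 → advance +1; mR−mL=-128/9 → turn -1·90°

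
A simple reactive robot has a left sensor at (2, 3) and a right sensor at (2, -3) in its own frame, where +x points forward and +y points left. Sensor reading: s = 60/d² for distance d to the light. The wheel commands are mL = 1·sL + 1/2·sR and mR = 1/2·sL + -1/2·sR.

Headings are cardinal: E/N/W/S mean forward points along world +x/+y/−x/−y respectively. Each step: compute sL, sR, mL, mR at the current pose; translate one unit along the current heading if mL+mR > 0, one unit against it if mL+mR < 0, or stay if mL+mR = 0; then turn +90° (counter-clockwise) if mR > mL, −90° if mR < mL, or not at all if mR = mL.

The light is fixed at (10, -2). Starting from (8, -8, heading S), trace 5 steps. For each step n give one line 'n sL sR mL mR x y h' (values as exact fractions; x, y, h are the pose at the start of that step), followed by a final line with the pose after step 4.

n=0: pose=(8,-8,S); sL=12/13, sR=60/89; mL=1458/1157, mR=144/1157; mL+mR=18/13 → advance +1; mR−mL=-1314/1157 → turn -1·90°
n=1: pose=(8,-9,W); sL=15/29, sR=15/8; mL=675/464, mR=-315/464; mL+mR=45/58 → advance +1; mR−mL=-495/232 → turn -1·90°
n=2: pose=(7,-9,N); sL=60/61, sR=12/5; mL=666/305, mR=-216/305; mL+mR=90/61 → advance +1; mR−mL=-882/305 → turn -1·90°
n=3: pose=(7,-8,E); sL=6, sR=30/41; mL=261/41, mR=108/41; mL+mR=9 → advance +1; mR−mL=-153/41 → turn -1·90°
n=4: pose=(8,-8,S); sL=12/13, sR=60/89; mL=1458/1157, mR=144/1157; mL+mR=18/13 → advance +1; mR−mL=-1314/1157 → turn -1·90°

0 12/13 60/89 1458/1157 144/1157 8 -8 S
1 15/29 15/8 675/464 -315/464 8 -9 W
2 60/61 12/5 666/305 -216/305 7 -9 N
3 6 30/41 261/41 108/41 7 -8 E
4 12/13 60/89 1458/1157 144/1157 8 -8 S
final 8 -9 W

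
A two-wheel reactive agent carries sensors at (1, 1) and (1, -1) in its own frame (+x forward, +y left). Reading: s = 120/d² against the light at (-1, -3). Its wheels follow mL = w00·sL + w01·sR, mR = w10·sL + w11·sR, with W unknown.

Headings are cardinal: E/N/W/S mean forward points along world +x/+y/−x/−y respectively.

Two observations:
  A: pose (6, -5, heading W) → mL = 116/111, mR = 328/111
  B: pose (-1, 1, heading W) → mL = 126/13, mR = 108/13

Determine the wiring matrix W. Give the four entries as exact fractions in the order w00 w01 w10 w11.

obs A: pose=(6,-5,W) → sL=8/3, sR=120/37, mL=116/111, mR=328/111
obs B: pose=(-1,1,W) → sL=12, sR=60/13, mL=126/13, mR=108/13
sensor matrix S = [[8/3, 120/37], [12, 60/13]]; det S = -12800/481
solve [mL_A; mL_B] = S·[w00; w01] and [mR_A; mR_B] = S·[w10; w11]:
  w00 = 1, w01 = -1/2, w10 = 1/2, w11 = 1/2

1 -1/2 1/2 1/2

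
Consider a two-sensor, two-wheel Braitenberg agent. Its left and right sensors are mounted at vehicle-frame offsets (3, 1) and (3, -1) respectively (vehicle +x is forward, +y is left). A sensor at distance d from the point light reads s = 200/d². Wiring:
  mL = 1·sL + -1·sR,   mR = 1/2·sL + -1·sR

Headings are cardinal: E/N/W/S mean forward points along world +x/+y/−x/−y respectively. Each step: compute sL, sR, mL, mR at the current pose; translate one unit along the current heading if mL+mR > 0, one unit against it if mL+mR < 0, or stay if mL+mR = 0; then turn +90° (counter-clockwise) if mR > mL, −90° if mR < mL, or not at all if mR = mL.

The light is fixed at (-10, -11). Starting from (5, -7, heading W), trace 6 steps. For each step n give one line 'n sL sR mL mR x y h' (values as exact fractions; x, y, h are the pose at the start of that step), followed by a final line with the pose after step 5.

n=0: pose=(5,-7,W); sL=200/153, sR=200/169; mL=3200/25857, mR=-13700/25857; mL+mR=-3500/8619 → advance -1; mR−mL=-100/153 → turn -1·90°
n=1: pose=(6,-7,N); sL=100/137, sR=100/169; mL=3200/23153, mR=-5250/23153; mL+mR=-2050/23153 → advance -1; mR−mL=-50/137 → turn -1·90°
n=2: pose=(6,-8,E); sL=200/377, sR=40/73; mL=-480/27521, mR=-7780/27521; mL+mR=-8260/27521 → advance -1; mR−mL=-100/377 → turn -1·90°
n=3: pose=(5,-8,S); sL=25/32, sR=50/49; mL=-375/1568, mR=-1975/3136; mL+mR=-2725/3136 → advance -1; mR−mL=-25/64 → turn -1·90°
n=4: pose=(5,-7,W); sL=200/153, sR=200/169; mL=3200/25857, mR=-13700/25857; mL+mR=-3500/8619 → advance -1; mR−mL=-100/153 → turn -1·90°
n=5: pose=(6,-7,N); sL=100/137, sR=100/169; mL=3200/23153, mR=-5250/23153; mL+mR=-2050/23153 → advance -1; mR−mL=-50/137 → turn -1·90°

0 200/153 200/169 3200/25857 -13700/25857 5 -7 W
1 100/137 100/169 3200/23153 -5250/23153 6 -7 N
2 200/377 40/73 -480/27521 -7780/27521 6 -8 E
3 25/32 50/49 -375/1568 -1975/3136 5 -8 S
4 200/153 200/169 3200/25857 -13700/25857 5 -7 W
5 100/137 100/169 3200/23153 -5250/23153 6 -7 N
final 6 -8 E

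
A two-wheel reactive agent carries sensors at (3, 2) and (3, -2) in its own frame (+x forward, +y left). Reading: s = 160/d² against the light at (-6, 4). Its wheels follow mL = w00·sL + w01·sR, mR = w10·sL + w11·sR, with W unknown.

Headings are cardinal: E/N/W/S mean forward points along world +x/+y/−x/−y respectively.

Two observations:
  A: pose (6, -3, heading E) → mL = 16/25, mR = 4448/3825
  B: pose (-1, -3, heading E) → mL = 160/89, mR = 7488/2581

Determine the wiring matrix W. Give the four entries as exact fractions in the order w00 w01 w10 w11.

1 0 1 1

obs A: pose=(6,-3,E) → sL=16/25, sR=80/153, mL=16/25, mR=4448/3825
obs B: pose=(-1,-3,E) → sL=160/89, sR=32/29, mL=160/89, mR=7488/2581
sensor matrix S = [[16/25, 80/153], [160/89, 32/29]]; det S = -2308096/9872325
solve [mL_A; mL_B] = S·[w00; w01] and [mR_A; mR_B] = S·[w10; w11]:
  w00 = 1, w01 = 0, w10 = 1, w11 = 1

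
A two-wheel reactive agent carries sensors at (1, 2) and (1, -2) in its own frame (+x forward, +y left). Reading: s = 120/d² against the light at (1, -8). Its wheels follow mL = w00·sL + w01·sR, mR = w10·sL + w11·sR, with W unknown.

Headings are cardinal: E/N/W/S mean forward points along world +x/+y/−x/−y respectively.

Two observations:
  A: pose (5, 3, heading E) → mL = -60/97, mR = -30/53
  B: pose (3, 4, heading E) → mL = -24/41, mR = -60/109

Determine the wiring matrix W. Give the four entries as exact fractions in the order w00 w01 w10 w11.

obs A: pose=(5,3,E) → sL=60/97, sR=60/53, mL=-60/97, mR=-30/53
obs B: pose=(3,4,E) → sL=24/41, sR=120/109, mL=-24/41, mR=-60/109
sensor matrix S = [[60/97, 60/53], [24/41, 120/109]]; det S = 420480/22975129
solve [mL_A; mL_B] = S·[w00; w01] and [mR_A; mR_B] = S·[w10; w11]:
  w00 = -1, w01 = 0, w10 = 0, w11 = -1/2

-1 0 0 -1/2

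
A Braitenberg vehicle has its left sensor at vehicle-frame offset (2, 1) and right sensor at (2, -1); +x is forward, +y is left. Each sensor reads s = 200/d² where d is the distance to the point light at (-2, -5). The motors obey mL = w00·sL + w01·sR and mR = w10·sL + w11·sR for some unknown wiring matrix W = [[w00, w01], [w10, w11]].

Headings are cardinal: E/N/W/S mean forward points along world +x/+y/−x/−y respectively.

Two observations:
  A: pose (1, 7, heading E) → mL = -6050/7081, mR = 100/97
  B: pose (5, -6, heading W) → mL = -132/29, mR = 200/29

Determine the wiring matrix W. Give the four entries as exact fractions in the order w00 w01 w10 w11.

obs A: pose=(1,7,E) → sL=100/97, sR=100/73, mL=-6050/7081, mR=100/97
obs B: pose=(5,-6,W) → sL=200/29, sR=8, mL=-132/29, mR=200/29
sensor matrix S = [[100/97, 100/73], [200/29, 8]]; det S = -246400/205349
solve [mL_A; mL_B] = S·[w00; w01] and [mR_A; mR_B] = S·[w10; w11]:
  w00 = 1/2, w01 = -1, w10 = 1, w11 = 0

1/2 -1 1 0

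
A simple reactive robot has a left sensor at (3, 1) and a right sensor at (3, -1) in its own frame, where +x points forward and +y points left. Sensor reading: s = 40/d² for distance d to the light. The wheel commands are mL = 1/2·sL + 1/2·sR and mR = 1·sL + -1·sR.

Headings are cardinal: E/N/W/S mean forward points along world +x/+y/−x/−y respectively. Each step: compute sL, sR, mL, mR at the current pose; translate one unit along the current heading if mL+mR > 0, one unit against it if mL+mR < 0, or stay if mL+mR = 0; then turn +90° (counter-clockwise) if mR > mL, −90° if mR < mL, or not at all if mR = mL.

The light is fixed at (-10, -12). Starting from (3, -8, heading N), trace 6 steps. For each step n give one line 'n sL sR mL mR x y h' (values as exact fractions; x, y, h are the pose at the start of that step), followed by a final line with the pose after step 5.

0 40/193 8/49 1752/9457 416/9457 3 -8 N
1 10/73 5/34 705/4964 -25/2482 3 -7 E
2 40/229 40/173 8040/39617 -2240/39617 4 -7 S
3 4/13 20/73 276/949 32/949 4 -8 W
4 40/193 8/49 1752/9457 416/9457 3 -8 N
5 10/73 5/34 705/4964 -25/2482 3 -7 E
final 4 -7 S

n=0: pose=(3,-8,N); sL=40/193, sR=8/49; mL=1752/9457, mR=416/9457; mL+mR=2168/9457 → advance +1; mR−mL=-1336/9457 → turn -1·90°
n=1: pose=(3,-7,E); sL=10/73, sR=5/34; mL=705/4964, mR=-25/2482; mL+mR=655/4964 → advance +1; mR−mL=-755/4964 → turn -1·90°
n=2: pose=(4,-7,S); sL=40/229, sR=40/173; mL=8040/39617, mR=-2240/39617; mL+mR=5800/39617 → advance +1; mR−mL=-10280/39617 → turn -1·90°
n=3: pose=(4,-8,W); sL=4/13, sR=20/73; mL=276/949, mR=32/949; mL+mR=308/949 → advance +1; mR−mL=-244/949 → turn -1·90°
n=4: pose=(3,-8,N); sL=40/193, sR=8/49; mL=1752/9457, mR=416/9457; mL+mR=2168/9457 → advance +1; mR−mL=-1336/9457 → turn -1·90°
n=5: pose=(3,-7,E); sL=10/73, sR=5/34; mL=705/4964, mR=-25/2482; mL+mR=655/4964 → advance +1; mR−mL=-755/4964 → turn -1·90°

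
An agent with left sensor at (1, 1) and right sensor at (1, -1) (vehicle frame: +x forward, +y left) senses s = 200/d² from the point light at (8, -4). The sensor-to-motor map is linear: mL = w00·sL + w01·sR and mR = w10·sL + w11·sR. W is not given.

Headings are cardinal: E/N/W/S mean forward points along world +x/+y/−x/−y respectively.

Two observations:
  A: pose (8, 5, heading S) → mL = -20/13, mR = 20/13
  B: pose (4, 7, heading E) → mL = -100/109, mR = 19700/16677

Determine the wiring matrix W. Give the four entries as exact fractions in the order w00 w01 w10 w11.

obs A: pose=(8,5,S) → sL=40/13, sR=40/13, mL=-20/13, mR=20/13
obs B: pose=(4,7,E) → sL=200/153, sR=200/109, mL=-100/109, mR=19700/16677
sensor matrix S = [[40/13, 40/13], [200/153, 200/109]]; det S = 352000/216801
solve [mL_A; mL_B] = S·[w00; w01] and [mR_A; mR_B] = S·[w10; w11]:
  w00 = 0, w01 = -1/2, w10 = -1/2, w11 = 1

0 -1/2 -1/2 1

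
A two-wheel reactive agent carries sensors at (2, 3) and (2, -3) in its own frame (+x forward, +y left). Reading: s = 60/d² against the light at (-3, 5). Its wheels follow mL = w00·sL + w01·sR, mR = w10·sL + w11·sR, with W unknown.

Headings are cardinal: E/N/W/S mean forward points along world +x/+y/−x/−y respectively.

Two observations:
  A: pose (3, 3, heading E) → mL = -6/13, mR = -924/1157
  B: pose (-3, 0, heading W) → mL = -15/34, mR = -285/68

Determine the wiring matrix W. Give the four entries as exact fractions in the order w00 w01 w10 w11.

-1/2 0 -1/2 -1/2

obs A: pose=(3,3,E) → sL=12/13, sR=60/89, mL=-6/13, mR=-924/1157
obs B: pose=(-3,0,W) → sL=15/17, sR=15/2, mL=-15/34, mR=-285/68
sensor matrix S = [[12/13, 60/89], [15/17, 15/2]]; det S = 124470/19669
solve [mL_A; mL_B] = S·[w00; w01] and [mR_A; mR_B] = S·[w10; w11]:
  w00 = -1/2, w01 = 0, w10 = -1/2, w11 = -1/2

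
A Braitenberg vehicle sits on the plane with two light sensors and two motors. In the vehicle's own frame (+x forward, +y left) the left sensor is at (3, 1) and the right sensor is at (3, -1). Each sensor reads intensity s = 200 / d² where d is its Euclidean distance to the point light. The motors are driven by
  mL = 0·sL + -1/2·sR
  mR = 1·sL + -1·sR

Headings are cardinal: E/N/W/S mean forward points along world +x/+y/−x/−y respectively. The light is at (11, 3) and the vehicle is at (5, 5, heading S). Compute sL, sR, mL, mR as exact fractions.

left sensor world pos  = (6, 2); dL² = 26
right sensor world pos = (4, 2); dR² = 50
sL = 200/26 = 100/13
sR = 200/50 = 4
mL = 0·sL + -1/2·sR = -2
mR = 1·sL + -1·sR = 48/13

100/13 4 -2 48/13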